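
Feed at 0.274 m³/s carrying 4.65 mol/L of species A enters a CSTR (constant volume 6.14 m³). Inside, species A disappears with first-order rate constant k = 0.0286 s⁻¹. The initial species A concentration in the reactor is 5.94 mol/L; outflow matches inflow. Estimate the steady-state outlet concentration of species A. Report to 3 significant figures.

2.83 mol/L

V dC/dt = Q(C_in − C) − k V C.
At steady state: 0 = Q C_in − (Q + kV) C_ss, so C_ss = Q C_in/(Q + kV).
C_ss = 0.274·4.65/(0.274 + 0.0286·6.14) = 1.2741/0.44960 = 2.8338 mol/L.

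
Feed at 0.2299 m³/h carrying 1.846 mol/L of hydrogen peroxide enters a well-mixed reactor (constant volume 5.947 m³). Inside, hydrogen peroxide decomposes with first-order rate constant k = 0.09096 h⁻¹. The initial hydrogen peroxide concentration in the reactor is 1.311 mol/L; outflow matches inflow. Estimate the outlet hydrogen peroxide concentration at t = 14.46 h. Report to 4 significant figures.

V dC/dt = Q(C_in − C) − k V C.
dC/dt = (Q/V) C_in − (Q/V + k) C; effective rate a = Q/V + k = 0.0386581 + 0.09096 = 0.129618 h⁻¹.
C_ss = Q C_in/(Q + kV) = 0.550563 mol/L; C(t) = C_ss + (C₀ − C_ss) e^(−a t).
C(14.46) = 0.550563 + (0.760437)·e^(−0.129618·14.46) = 0.550563 + (0.760437)·0.153466 = 0.667264 mol/L.

0.6673 mol/L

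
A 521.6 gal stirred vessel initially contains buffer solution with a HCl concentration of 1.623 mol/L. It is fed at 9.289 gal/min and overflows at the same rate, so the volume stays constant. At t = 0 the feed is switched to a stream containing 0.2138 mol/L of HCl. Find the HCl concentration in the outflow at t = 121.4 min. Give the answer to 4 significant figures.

0.3760 mol/L

Species balance on the tank: V dC/dt = Q(C_in − C).
Time constant τ = V/Q = 521.6/9.289 = 56.1524 min.
Integrating: C(t) = C_in + (C₀ − C_in) e^(−t/τ).
C(121.4) = 0.2138 + (1.623 − 0.2138)·e^(−121.4/56.1524) = 0.2138 + (1.40920)·0.115098 = 0.375996 mol/L.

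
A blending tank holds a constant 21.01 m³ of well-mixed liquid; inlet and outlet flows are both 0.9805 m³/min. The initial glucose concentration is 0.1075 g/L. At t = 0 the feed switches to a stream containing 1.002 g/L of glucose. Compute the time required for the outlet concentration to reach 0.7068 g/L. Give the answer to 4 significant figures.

Species balance: V dC/dt = Q(C_in − C) ⇒ τ = V/Q = 21.4278 min.
C(t) = C_in + (C₀ − C_in) e^(−t/τ). Set C = 0.7068 and solve for t:
e^(−t/τ) = (C − C_in)/(C₀ − C_in) = (0.7068 − 1.002)/(0.1075 − 1.002) = 0.330017
t = −τ ln(…) = 21.4278 × 1.10861 = 23.7552 min.

23.76 min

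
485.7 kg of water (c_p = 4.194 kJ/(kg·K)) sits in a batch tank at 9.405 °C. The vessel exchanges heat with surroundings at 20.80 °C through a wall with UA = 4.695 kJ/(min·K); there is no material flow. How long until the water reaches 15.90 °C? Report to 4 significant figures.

366.2 min

Lumped-capacitance energy balance: M c_p dT/dt = UA(T_amb − T).
τ = M c_p/UA = 433.871 min; T_ss = T_amb = 20.8000 °C.
T(t) = T_ss + (T₀ − T_ss)e^(−t/τ); set T = 15.90:
t = −τ ln[(T − T_ss)/(T₀ − T_ss)] = −433.871 · ln(0.430013) = 366.161 min.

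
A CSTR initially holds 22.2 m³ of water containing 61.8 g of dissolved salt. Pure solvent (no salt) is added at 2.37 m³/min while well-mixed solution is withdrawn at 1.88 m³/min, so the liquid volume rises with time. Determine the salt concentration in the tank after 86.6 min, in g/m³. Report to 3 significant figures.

0.0158 g/m³

Let m(t) be the amount of salt. Volume: V(t) = V₀ + (Q_in − Q_out) t = 22.2 + 0.49000 t; V(86.6) = 64.634 m³.
No salt enters, so dm/dt = −Q_out · (m/V).
dm/m = −Q_out dt/(V₀ + 0.49000 t); integrating gives ln(m/m₀) = −(Q_out/(Q_in−Q_out)) ln(V/V₀).
m = m₀ (V₀/V)^(Q_out/(Q_in−Q_out)) = 61.8 × (22.2/64.634)^(3.8367) = 1.0241 g.
C = m/V = 1.0241/64.634 = 0.015844 g/m³.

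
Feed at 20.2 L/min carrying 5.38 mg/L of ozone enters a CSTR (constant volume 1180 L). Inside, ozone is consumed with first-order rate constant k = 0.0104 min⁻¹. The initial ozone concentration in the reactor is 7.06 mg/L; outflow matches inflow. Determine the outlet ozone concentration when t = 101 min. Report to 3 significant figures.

V dC/dt = Q(C_in − C) − k V C.
dC/dt = (Q/V) C_in − (Q/V + k) C; effective rate a = Q/V + k = 0.017119 + 0.0104 = 0.027519 min⁻¹.
C_ss = Q C_in/(Q + kV) = 3.3468 mg/L; C(t) = C_ss + (C₀ − C_ss) e^(−a t).
C(101) = 3.3468 + (3.7132)·e^(−0.027519·101) = 3.3468 + (3.7132)·0.062077 = 3.5773 mg/L.

3.58 mg/L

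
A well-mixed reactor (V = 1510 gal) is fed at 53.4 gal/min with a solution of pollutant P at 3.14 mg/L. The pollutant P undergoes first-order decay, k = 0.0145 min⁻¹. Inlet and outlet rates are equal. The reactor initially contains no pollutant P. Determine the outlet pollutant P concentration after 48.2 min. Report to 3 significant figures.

V dC/dt = Q(C_in − C) − k V C.
This is linear with rate a = Q/V + k = 0.049864 min⁻¹.
C_ss = Q C_in/(Q + kV) = 2.2269 mg/L; C(t) = C_ss + (C₀ − C_ss) e^(−a t).
C(48.2) = 2.2269 + (-2.2269)·e^(−0.049864·48.2) = 2.2269 + (-2.2269)·0.090405 = 2.0256 mg/L.

2.03 mg/L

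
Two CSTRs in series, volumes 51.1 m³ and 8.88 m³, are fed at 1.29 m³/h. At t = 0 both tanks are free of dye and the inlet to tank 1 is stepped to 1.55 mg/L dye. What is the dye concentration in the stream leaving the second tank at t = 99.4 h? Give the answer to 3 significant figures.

Time constants: τᵢ = Vᵢ/Q for each well-mixed tank.
τ₁ = 51.1/1.29 = 39.612 h; τ₂ = 8.88/1.29 = 6.8837 h.
Tank 1: C₁ = C_in(1 − e^(−t/τ₁)). Tank 2 (τ₁ ≠ τ₂): C₂ = C_in[1 − (τ₁ e^(−t/τ₁) − τ₂ e^(−t/τ₂))/(τ₁ − τ₂)].
At t = 99.4: e^(−t/τ₁) = 0.081324, e^(−t/τ₂) = 5.3561e-07.
C₂ = 1.55·[1 − (39.612·0.081324 − 6.8837·5.3561e-07)/(32.729)] = 1.55·0.90157 = 1.3974 mg/L.

1.40 mg/L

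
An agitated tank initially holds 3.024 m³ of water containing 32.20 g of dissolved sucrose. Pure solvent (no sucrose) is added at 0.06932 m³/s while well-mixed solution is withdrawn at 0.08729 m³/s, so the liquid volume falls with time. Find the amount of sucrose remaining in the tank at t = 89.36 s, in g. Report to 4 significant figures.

Total volume: dV/dt = Q_in − Q_out = -0.0179700 m³/s, so V(t) = 3.024 − 0.0179700 t and V(89.36) = 1.41820 m³.
No sucrose enters, so dm/dt = −Q_out · (m/V).
Separate: dm/m = −Q_out dt/V(t) ⇒ ln(m/m₀) = −(Q_out/(Q_in−Q_out)) ln(V/V₀).
m = m₀ (V₀/V)^(Q_out/(Q_in−Q_out)) = 32.20 × (3.024/1.41820)^(-4.85754) = 0.813734 g.

0.8137 g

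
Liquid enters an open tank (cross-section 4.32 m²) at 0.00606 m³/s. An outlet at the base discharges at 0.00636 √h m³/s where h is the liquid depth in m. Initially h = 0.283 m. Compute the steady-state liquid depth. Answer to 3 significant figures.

A dh/dt = Q_in − 0.00636 √h. Steady state requires inflow = outflow:
Q_in = 0.00636 √h_ss ⇒ √h_ss = 0.00606/0.00636 = 0.95283.
h_ss = 0.95283² = 0.90789 m. (Since h₀ = 0.283 m < h_ss, the level will rise toward this value.)

0.908 m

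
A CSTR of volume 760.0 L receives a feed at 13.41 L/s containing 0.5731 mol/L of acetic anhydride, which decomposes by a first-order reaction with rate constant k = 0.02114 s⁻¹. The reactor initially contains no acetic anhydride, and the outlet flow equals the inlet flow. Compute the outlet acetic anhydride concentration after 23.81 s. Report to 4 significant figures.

V dC/dt = Q(C_in − C) − k V C.
dC/dt = (Q/V) C_in − (Q/V + k) C; effective rate a = Q/V + k = 0.0176447 + 0.02114 = 0.0387847 s⁻¹.
C_ss = Q C_in/(Q + kV) = 0.260726 mol/L; C(t) = C_ss + (C₀ − C_ss) e^(−a t).
C(23.81) = 0.260726 + (-0.260726)·e^(−0.0387847·23.81) = 0.260726 + (-0.260726)·0.397141 = 0.157181 mol/L.

0.1572 mol/L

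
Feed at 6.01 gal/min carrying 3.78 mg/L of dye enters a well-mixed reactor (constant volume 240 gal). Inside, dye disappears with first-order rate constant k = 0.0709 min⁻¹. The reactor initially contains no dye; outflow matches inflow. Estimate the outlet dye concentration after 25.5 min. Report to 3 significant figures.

0.901 mg/L

Species balance: V dC/dt = Q C_in − Q C − k V C.
This is linear with rate a = Q/V + k = 0.095942 min⁻¹.
C_ss = Q C_in/(Q + kV) = 0.98662 mg/L; C(t) = C_ss + (C₀ − C_ss) e^(−a t).
C(25.5) = 0.98662 + (-0.98662)·e^(−0.095942·25.5) = 0.98662 + (-0.98662)·0.086595 = 0.90118 mg/L.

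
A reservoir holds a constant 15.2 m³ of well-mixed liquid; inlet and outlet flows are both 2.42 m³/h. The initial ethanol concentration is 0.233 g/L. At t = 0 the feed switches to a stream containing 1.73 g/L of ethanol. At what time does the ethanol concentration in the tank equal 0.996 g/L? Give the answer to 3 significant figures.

Species balance: V dC/dt = Q(C_in − C) ⇒ τ = V/Q = 6.2810 h.
C(t) = C_in + (C₀ − C_in) e^(−t/τ). Set C = 0.996 and solve for t:
e^(−t/τ) = (C − C_in)/(C₀ − C_in) = (0.996 − 1.73)/(0.233 − 1.73) = 0.49031
t = −τ ln(…) = 6.2810 × 0.71271 = 4.4765 h.

4.48 h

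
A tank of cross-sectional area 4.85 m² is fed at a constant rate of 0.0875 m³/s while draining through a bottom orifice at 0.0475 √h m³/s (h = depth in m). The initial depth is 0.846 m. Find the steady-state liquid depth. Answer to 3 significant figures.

Mass balance (ρ constant): A dh/dt = Q_in − 0.0475 √h. At steady state dh/dt = 0:
Q_in = 0.0475 √h_ss ⇒ √h_ss = 0.0875/0.0475 = 1.8421.
h_ss = 1.8421² = 3.3934 m. (Since h₀ = 0.846 m < h_ss, the level will rise toward this value.)

3.39 m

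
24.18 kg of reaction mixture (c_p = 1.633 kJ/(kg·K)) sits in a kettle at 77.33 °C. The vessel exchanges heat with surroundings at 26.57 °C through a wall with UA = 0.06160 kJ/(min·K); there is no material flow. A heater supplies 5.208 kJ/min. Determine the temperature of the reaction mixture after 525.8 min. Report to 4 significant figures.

96.24 °C

Lumped-capacitance energy balance: M c_p dT/dt = UA(T_amb − T) + Q̇.
dT/dt = (T_ss − T)/τ with T_ss = T_amb + Q̇/UA = 26.57 + 5.208/0.06160 = 111.115 °C, τ = M c_p/UA = 24.18·1.633/0.06160 = 641.006 min.
This is linear first-order; T(t) = T_ss + (T₀ − T_ss) e^(−t/τ).
T(525.8) = 111.115 + (-33.7855)·0.440311 = 96.2393 °C.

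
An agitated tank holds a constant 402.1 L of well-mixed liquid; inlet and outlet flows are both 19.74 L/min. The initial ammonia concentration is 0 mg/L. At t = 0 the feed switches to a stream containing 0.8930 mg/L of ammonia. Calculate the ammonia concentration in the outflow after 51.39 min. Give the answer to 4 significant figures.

Species balance on the tank: V dC/dt = Q(C_in − C).
Time constant τ = V/Q = 402.1/19.74 = 20.3698 min.
This is linear first-order; C(t) = C_in + (C₀ − C_in) e^(−t/τ).
C(51.39) = 0.8930 + (0 − 0.8930)·e^(−51.39/20.3698) = 0.8930 + (-0.893000)·0.0802305 = 0.821354 mg/L.

0.8214 mg/L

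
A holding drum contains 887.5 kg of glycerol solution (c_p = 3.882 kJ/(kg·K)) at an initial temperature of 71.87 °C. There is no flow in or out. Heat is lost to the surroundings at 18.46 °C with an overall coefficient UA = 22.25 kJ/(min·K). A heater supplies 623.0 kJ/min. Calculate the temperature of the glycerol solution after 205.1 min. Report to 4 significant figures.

Lumped-capacitance energy balance: M c_p dT/dt = UA(T_amb − T) + Q̇.
dT/dt = (T_ss − T)/τ with T_ss = T_amb + Q̇/UA = 18.46 + 623.0/22.25 = 46.4600 °C, τ = M c_p/UA = 887.5·3.882/22.25 = 154.844 min.
Solution: T(t) = T_ss + (T₀ − T_ss) e^(−t/τ).
T(205.1) = 46.4600 + (25.4100)·0.265920 = 53.2170 °C.

53.22 °C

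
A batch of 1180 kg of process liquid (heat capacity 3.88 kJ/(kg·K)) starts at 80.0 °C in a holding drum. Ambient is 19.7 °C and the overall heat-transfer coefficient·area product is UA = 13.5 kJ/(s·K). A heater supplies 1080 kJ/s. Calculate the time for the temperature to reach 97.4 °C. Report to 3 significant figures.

728 s

M c_p dT/dt = −UA(T − T_amb) + Q̇.
τ = M c_p/UA = 339.14 s; T_ss = T_amb + Q̇/UA = 19.7 + 1080/13.5 = 99.700 °C.
T(t) = T_ss + (T₀ − T_ss)e^(−t/τ); set T = 97.4:
t = −τ ln[(T − T_ss)/(T₀ − T_ss)] = −339.14 · ln(0.11675) = 728.38 s.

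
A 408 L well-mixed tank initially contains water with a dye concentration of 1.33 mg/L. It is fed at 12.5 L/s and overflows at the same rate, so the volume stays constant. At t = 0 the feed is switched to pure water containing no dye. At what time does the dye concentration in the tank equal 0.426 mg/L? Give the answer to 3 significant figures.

37.2 s

Species balance: V dC/dt = Q(C_in − C) ⇒ τ = V/Q = 32.640 s.
C(t) = C_in + (C₀ − C_in) e^(−t/τ). Set C = 0.426 and solve for t:
e^(−t/τ) = (C − C_in)/(C₀ − C_in) = (0.426 − 0)/(1.33 − 0) = 0.32030
t = −τ ln(…) = 32.640 × 1.1385 = 37.160 s.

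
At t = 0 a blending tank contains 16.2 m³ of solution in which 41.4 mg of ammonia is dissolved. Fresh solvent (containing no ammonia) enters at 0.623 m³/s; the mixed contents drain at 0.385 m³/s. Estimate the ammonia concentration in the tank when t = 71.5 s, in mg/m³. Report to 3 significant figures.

Total volume: dV/dt = Q_in − Q_out = 0.23800 m³/s, so V(t) = 16.2 + 0.23800 t and V(71.5) = 33.217 m³.
Species balance (pure solvent in): dm/dt = −Q_out · m/V(t).
dm/m = −Q_out dt/(V₀ + 0.23800 t); integrating gives ln(m/m₀) = −(Q_out/(Q_in−Q_out)) ln(V/V₀).
m = m₀ (V₀/V)^(Q_out/(Q_in−Q_out)) = 41.4 × (16.2/33.217)^(1.6176) = 12.958 mg.
C = m/V = 12.958/33.217 = 0.39011 mg/m³.

0.390 mg/m³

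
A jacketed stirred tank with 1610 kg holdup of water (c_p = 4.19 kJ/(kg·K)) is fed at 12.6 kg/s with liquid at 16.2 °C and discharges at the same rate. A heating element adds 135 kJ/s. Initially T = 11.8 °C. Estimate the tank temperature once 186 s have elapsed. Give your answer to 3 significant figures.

M c_p dT/dt = ṁ c_p (T_in − T) + Q̇.
τ = M/ṁ = 127.78 s; T_ss = T_in + Q̇/(ṁ c_p) = 16.2 + 135/(12.6·4.19) = 18.757 °C.
Solution: T(t) = T_ss + (T₀ − T_ss) e^(−t/τ).
T(186) = 18.757 + (-6.9571)·e^(−186/127.78) = 18.757 + (-6.9571)·0.23325 = 17.134 °C.

17.1 °C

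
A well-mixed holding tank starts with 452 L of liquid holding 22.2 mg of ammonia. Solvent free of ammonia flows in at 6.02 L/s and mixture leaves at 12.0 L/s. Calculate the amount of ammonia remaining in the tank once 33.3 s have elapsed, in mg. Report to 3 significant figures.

Let m(t) be the amount of ammonia. Volume: V(t) = V₀ + (Q_in − Q_out) t = 452 − 5.9800 t; V(33.3) = 252.87 L.
No ammonia enters, so dm/dt = −Q_out · (m/V).
dm/m = −Q_out dt/(V₀ − 5.9800 t); integrating gives ln(m/m₀) = −(Q_out/(Q_in−Q_out)) ln(V/V₀).
m = m₀ (V₀/V)^(Q_out/(Q_in−Q_out)) = 22.2 × (452/252.87)^(-2.0067) = 6.9210 mg.

6.92 mg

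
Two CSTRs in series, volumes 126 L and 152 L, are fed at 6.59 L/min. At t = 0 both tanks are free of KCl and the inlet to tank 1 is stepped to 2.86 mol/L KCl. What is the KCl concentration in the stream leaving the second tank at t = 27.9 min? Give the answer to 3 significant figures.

1.09 mol/L

Species balance on tank i: dCᵢ/dt = (Cᵢ₋₁ − Cᵢ)/τᵢ with τᵢ = Vᵢ/Q.
τ₁ = 126/6.59 = 19.120 min; τ₂ = 152/6.59 = 23.065 min.
Tank 1: C₁ = C_in(1 − e^(−t/τ₁)). Tank 2 (τ₁ ≠ τ₂): C₂ = C_in[1 − (τ₁ e^(−t/τ₁) − τ₂ e^(−t/τ₂))/(τ₁ − τ₂)].
At t = 27.9: e^(−t/τ₁) = 0.23242, e^(−t/τ₂) = 0.29831.
C₂ = 2.86·[1 − (19.120·0.23242 − 23.065·0.29831)/(-3.9454)] = 2.86·0.38235 = 1.0935 mol/L.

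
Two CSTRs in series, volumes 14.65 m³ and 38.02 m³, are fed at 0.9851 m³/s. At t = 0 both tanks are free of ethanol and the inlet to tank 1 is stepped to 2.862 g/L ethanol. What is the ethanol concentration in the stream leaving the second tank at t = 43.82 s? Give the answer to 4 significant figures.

1.460 g/L

Species balance on tank i: dCᵢ/dt = (Cᵢ₋₁ − Cᵢ)/τᵢ with τᵢ = Vᵢ/Q.
τ₁ = 14.65/0.9851 = 14.8716 s; τ₂ = 38.02/0.9851 = 38.5951 s.
Solving the cascade with C₁(0)=C₂(0)=0 gives C₂(t) = C_in[1 − (τ₁ e^(−t/τ₁) − τ₂ e^(−t/τ₂))/(τ₁ − τ₂)].
At t = 43.82: e^(−t/τ₁) = 0.0525201, e^(−t/τ₂) = 0.321301.
C₂ = 2.862·[1 − (14.8716·0.0525201 − 38.5951·0.321301)/(-23.7235)] = 2.862·0.510209 = 1.46022 g/L.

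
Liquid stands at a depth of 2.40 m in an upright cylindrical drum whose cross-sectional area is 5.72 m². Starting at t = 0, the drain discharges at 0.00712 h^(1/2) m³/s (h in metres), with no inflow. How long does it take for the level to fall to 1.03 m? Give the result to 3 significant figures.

A dh/dt = −Q_out = −0.00712 √h.
∫ h^(−1/2) dh = −(0.00712/A) ∫ dt, giving 2√h = 2√h₀ − (0.00712/A) t.
t = 2A(√h₀ − √h)/0.00712 = 2·5.72·(√2.40 − √1.03)/0.00712
  = 11.440 × (1.5492 − 1.0149) / 0.00712 = 858.49 s.

858 s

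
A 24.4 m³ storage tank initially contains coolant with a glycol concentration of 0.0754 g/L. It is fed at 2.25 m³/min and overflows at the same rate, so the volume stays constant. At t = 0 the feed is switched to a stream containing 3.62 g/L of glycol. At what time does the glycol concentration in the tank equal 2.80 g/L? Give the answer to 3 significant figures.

Species balance: V dC/dt = Q(C_in − C) ⇒ τ = V/Q = 10.844 min.
C(t) = C_in + (C₀ − C_in) e^(−t/τ). Set C = 2.80 and solve for t:
e^(−t/τ) = (C − C_in)/(C₀ − C_in) = (2.80 − 3.62)/(0.0754 − 3.62) = 0.23134
t = −τ ln(…) = 10.844 × 1.4639 = 15.875 min.

15.9 min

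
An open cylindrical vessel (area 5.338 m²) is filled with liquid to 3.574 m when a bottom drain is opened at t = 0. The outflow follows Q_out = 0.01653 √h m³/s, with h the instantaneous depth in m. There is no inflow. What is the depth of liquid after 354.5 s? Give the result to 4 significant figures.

1.800 m

Mass balance (ρ constant): A dh/dt = −0.01653 √h.
∫ h^(−1/2) dh = −(0.01653/A) ∫ dt, giving 2√h = 2√h₀ − (0.01653/A) t.
√h = √3.574 − 0.01653·354.5/(2·5.338) = 1.89050 − 0.548884 = 1.34162.
h = 1.34162² = 1.79994 m.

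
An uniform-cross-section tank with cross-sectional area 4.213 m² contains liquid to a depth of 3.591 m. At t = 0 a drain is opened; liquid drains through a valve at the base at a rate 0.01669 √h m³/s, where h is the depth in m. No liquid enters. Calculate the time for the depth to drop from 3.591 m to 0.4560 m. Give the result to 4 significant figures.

615.8 s

Mass balance (ρ constant): A dh/dt = −0.01669 √h.
This is separable: 2 d(√h)/dt = −0.01669/A, so √h = √h₀ − (0.01669/(2A)) t.
t = 2A(√h₀ − √h)/0.01669 = 2·4.213·(√3.591 − √0.4560)/0.01669
  = 8.42600 × (1.89499 − 0.675278) / 0.01669 = 615.777 s.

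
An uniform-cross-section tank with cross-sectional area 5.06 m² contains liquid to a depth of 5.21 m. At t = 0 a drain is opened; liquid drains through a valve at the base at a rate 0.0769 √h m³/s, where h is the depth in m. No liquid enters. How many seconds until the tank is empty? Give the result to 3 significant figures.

Volume balance on the tank: A dh/dt = −0.0769 √h.
This is separable: 2 d(√h)/dt = −0.0769/A, so √h = √h₀ − (0.0769/(2A)) t.
Set h = 0: 2√h₀ = (0.0769/A) t_empty ⇒ t_empty = 2A√h₀/0.0769.
t_empty = 2·5.06·√5.21/0.0769 = 10.120·2.2825/0.0769 = 300.38 s.

300 s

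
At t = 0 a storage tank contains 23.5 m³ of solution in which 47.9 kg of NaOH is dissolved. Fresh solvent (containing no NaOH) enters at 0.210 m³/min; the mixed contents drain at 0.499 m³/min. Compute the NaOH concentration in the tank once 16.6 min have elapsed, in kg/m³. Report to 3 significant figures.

Let m(t) be the amount of NaOH. Volume: V(t) = V₀ + (Q_in − Q_out) t = 23.5 − 0.28900 t; V(16.6) = 18.703 m³.
Solute balance: dm/dt = 0 − Q_out C = −Q_out m/V(t).
dm/m = −Q_out dt/(V₀ − 0.28900 t); integrating gives ln(m/m₀) = −(Q_out/(Q_in−Q_out)) ln(V/V₀).
m = m₀ (V₀/V)^(Q_out/(Q_in−Q_out)) = 47.9 × (23.5/18.703)^(-1.7266) = 32.293 kg.
C = m/V = 32.293/18.703 = 1.7267 kg/m³.

1.73 kg/m³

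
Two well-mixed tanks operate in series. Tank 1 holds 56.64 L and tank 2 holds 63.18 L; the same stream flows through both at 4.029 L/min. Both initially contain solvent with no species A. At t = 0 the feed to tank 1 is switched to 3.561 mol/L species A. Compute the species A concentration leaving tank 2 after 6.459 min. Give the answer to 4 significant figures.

0.2534 mol/L

Each tank obeys Vᵢ dCᵢ/dt = Q(Cᵢ₋₁ − Cᵢ), so τᵢ = Vᵢ/Q.
τ₁ = 56.64/4.029 = 14.0581 min; τ₂ = 63.18/4.029 = 15.6813 min.
Tank 1: C₁ = C_in(1 − e^(−t/τ₁)). Tank 2 (τ₁ ≠ τ₂): C₂ = C_in[1 − (τ₁ e^(−t/τ₁) − τ₂ e^(−t/τ₂))/(τ₁ − τ₂)].
At t = 6.459: e^(−t/τ₁) = 0.631630, e^(−t/τ₂) = 0.662396.
C₂ = 3.561·[1 − (14.0581·0.631630 − 15.6813·0.662396)/(-1.62323)] = 3.561·0.0711549 = 0.253382 mol/L.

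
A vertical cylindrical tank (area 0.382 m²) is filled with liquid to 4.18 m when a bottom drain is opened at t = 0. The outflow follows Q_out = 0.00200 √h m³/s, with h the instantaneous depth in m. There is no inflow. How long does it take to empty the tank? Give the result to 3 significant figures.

781 s

With no inflow, A dh/dt = −0.00200 √h.
This is separable: 2 d(√h)/dt = −0.00200/A, so √h = √h₀ − (0.00200/(2A)) t.
Tank is empty when √h = 0: t_empty = 2A√h₀/0.00200.
t_empty = 2·0.382·√4.18/0.00200 = 0.76400·2.0445/0.00200 = 781.00 s.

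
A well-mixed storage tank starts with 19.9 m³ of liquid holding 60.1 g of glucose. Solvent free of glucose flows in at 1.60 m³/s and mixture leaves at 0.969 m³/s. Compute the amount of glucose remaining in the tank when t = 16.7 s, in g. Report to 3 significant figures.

31.3 g

Let m(t) be the amount of glucose. Volume: V(t) = V₀ + (Q_in − Q_out) t = 19.9 + 0.63100 t; V(16.7) = 30.438 m³.
Solute balance: dm/dt = 0 − Q_out C = −Q_out m/V(t).
Separate: dm/m = −Q_out dt/V(t) ⇒ ln(m/m₀) = −(Q_out/(Q_in−Q_out)) ln(V/V₀).
m = m₀ (V₀/V)^(Q_out/(Q_in−Q_out)) = 60.1 × (19.9/30.438)^(1.5357) = 31.294 g.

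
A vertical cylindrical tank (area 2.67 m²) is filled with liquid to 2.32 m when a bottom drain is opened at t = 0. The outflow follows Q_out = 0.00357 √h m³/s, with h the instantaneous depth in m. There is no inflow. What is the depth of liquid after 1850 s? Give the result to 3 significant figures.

With no inflow, A dh/dt = −0.00357 √h.
∫ h^(−1/2) dh = −(0.00357/A) ∫ dt, giving 2√h = 2√h₀ − (0.00357/A) t.
√h = √2.32 − 0.00357·1850/(2·2.67) = 1.5232 − 1.2368 = 0.28636.
h = 0.28636² = 0.082000 m.

0.0820 m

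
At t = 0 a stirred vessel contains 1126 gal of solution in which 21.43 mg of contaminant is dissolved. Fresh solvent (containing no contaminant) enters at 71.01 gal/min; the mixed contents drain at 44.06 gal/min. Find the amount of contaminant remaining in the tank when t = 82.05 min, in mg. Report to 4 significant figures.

3.627 mg

Let m(t) be the amount of contaminant. Volume: V(t) = V₀ + (Q_in − Q_out) t = 1126 + 26.9500 t; V(82.05) = 3337.25 gal.
No contaminant enters, so dm/dt = −Q_out · (m/V).
dm/m = −Q_out dt/(V₀ + 26.9500 t); integrating gives ln(m/m₀) = −(Q_out/(Q_in−Q_out)) ln(V/V₀).
m = m₀ (V₀/V)^(Q_out/(Q_in−Q_out)) = 21.43 × (1126/3337.25)^(1.63488) = 3.62747 mg.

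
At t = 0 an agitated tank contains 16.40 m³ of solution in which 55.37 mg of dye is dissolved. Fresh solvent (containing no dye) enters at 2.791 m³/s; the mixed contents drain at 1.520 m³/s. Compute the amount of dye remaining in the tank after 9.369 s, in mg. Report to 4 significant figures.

28.82 mg

Total volume: dV/dt = Q_in − Q_out = 1.27100 m³/s, so V(t) = 16.40 + 1.27100 t and V(9.369) = 28.3080 m³.
Solute balance: dm/dt = 0 − Q_out C = −Q_out m/V(t).
Separate: dm/m = −Q_out dt/V(t) ⇒ ln(m/m₀) = −(Q_out/(Q_in−Q_out)) ln(V/V₀).
m = m₀ (V₀/V)^(Q_out/(Q_in−Q_out)) = 55.37 × (16.40/28.3080)^(1.19591) = 28.8248 mg.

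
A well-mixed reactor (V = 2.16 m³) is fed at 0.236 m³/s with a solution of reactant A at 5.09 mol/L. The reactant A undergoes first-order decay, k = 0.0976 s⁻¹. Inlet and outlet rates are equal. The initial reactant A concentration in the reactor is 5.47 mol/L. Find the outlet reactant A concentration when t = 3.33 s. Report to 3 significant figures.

4.09 mol/L

Species balance: V dC/dt = Q C_in − Q C − k V C.
dC/dt = (Q/V) C_in − (Q/V + k) C; effective rate a = Q/V + k = 0.10926 + 0.0976 = 0.20686 s⁻¹.
C_ss = Q C_in/(Q + kV) = 2.6884 mol/L; C(t) = C_ss + (C₀ − C_ss) e^(−a t).
C(3.33) = 2.6884 + (2.7816)·e^(−0.20686·3.33) = 2.6884 + (2.7816)·0.50216 = 4.0852 mol/L.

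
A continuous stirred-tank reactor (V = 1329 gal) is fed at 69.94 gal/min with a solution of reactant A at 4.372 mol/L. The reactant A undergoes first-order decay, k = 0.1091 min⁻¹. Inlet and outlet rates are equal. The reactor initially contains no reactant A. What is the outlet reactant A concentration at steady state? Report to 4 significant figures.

Species balance: V dC/dt = Q C_in − Q C − k V C.
At steady state: 0 = Q C_in − (Q + kV) C_ss, so C_ss = Q C_in/(Q + kV).
C_ss = 69.94·4.372/(69.94 + 0.1091·1329) = 305.778/214.934 = 1.42266 mol/L.

1.423 mol/L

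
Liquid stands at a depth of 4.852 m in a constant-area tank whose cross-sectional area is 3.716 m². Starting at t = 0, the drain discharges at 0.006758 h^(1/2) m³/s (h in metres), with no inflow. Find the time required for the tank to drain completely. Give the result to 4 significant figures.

2422 s

With no inflow, A dh/dt = −0.006758 √h.
∫ h^(−1/2) dh = −(0.006758/A) ∫ dt, giving 2√h = 2√h₀ − (0.006758/A) t.
Tank is empty when √h = 0: t_empty = 2A√h₀/0.006758.
t_empty = 2·3.716·√4.852/0.006758 = 7.43200·2.20273/0.006758 = 2422.41 s.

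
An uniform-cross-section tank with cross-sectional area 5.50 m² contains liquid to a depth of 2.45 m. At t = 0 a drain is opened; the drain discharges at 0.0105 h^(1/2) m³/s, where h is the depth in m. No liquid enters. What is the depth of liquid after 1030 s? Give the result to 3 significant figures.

0.339 m

Volume balance on the tank: A dh/dt = −0.0105 √h.
This is separable: 2 d(√h)/dt = −0.0105/A, so √h = √h₀ − (0.0105/(2A)) t.
√h = √2.45 − 0.0105·1030/(2·5.50) = 1.5652 − 0.98318 = 0.58207.
h = 0.58207² = 0.33880 m.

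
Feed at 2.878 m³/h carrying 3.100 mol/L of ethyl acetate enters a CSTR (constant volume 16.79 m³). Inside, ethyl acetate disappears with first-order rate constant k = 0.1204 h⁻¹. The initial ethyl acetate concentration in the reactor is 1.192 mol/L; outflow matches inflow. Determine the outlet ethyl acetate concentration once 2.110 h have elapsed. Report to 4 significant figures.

1.481 mol/L

V dC/dt = Q(C_in − C) − k V C.
dC/dt = (Q/V) C_in − (Q/V + k) C; effective rate a = Q/V + k = 0.171412 + 0.1204 = 0.291812 h⁻¹.
C_ss = Q C_in/(Q + kV) = 1.82096 mol/L; C(t) = C_ss + (C₀ − C_ss) e^(−a t).
C(2.110) = 1.82096 + (-0.628955)·e^(−0.291812·2.110) = 1.82096 + (-0.628955)·0.540250 = 1.48116 mol/L.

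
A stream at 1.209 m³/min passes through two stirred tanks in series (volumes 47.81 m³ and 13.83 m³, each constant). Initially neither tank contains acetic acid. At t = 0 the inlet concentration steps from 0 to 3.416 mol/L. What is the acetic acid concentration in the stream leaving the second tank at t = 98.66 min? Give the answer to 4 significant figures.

Species balance on tank i: dCᵢ/dt = (Cᵢ₋₁ − Cᵢ)/τᵢ with τᵢ = Vᵢ/Q.
τ₁ = 47.81/1.209 = 39.5451 min; τ₂ = 13.83/1.209 = 11.4392 min.
Tank 1: C₁ = C_in(1 − e^(−t/τ₁)). Tank 2 (τ₁ ≠ τ₂): C₂ = C_in[1 − (τ₁ e^(−t/τ₁) − τ₂ e^(−t/τ₂))/(τ₁ − τ₂)].
At t = 98.66: e^(−t/τ₁) = 0.0825068, e^(−t/τ₂) = 0.000179610.
C₂ = 3.416·[1 − (39.5451·0.0825068 − 11.4392·0.000179610)/(28.1059)] = 3.416·0.883986 = 3.01970 mol/L.

3.020 mol/L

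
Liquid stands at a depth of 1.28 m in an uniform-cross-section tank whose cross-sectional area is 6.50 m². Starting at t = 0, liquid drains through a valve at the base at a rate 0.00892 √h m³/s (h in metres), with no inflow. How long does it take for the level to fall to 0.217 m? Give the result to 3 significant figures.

Mass balance (ρ constant): A dh/dt = −0.00892 √h.
Separate and integrate: 2(√h − √h₀) = −(0.00892/A) t.
t = 2A(√h₀ − √h)/0.00892 = 2·6.50·(√1.28 − √0.217)/0.00892
  = 13.000 × (1.1314 − 0.46583) / 0.00892 = 969.95 s.

970 s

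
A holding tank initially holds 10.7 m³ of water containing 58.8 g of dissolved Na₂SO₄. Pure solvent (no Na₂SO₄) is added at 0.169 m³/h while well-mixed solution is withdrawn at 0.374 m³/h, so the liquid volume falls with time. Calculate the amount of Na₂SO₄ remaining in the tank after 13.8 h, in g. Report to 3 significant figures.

Let m(t) be the amount of Na₂SO₄. Volume: V(t) = V₀ + (Q_in − Q_out) t = 10.7 − 0.20500 t; V(13.8) = 7.8710 m³.
No Na₂SO₄ enters, so dm/dt = −Q_out · (m/V).
Separate: dm/m = −Q_out dt/V(t) ⇒ ln(m/m₀) = −(Q_out/(Q_in−Q_out)) ln(V/V₀).
m = m₀ (V₀/V)^(Q_out/(Q_in−Q_out)) = 58.8 × (10.7/7.8710)^(-1.8244) = 33.581 g.

33.6 g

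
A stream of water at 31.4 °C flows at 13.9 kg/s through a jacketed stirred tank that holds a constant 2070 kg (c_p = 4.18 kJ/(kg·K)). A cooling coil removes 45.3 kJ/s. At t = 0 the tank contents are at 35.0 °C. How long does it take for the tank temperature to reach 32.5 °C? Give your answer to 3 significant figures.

126 s

M c_p dT/dt = ṁ c_p (T_in − T) − Q̇.
τ = M/ṁ = 148.92 s; T_ss = T_in − Q̇/(ṁ c_p) = 30.620 °C.
T(t) = T_ss + (T₀ − T_ss) e^(−t/τ). Set T = 32.5:
e^(−t/τ) = (32.5 − 30.620)/(35.0 − 30.620) = 0.42918
t = −148.92 · ln(0.42918) = 125.97 s.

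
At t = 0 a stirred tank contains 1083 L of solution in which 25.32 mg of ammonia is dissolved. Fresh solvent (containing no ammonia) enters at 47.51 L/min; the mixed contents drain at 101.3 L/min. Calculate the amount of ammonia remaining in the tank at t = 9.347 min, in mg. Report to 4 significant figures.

7.817 mg

Let m(t) be the amount of ammonia. Volume: V(t) = V₀ + (Q_in − Q_out) t = 1083 − 53.7900 t; V(9.347) = 580.225 L.
Solute balance: dm/dt = 0 − Q_out C = −Q_out m/V(t).
Separate: dm/m = −Q_out dt/V(t) ⇒ ln(m/m₀) = −(Q_out/(Q_in−Q_out)) ln(V/V₀).
m = m₀ (V₀/V)^(Q_out/(Q_in−Q_out)) = 25.32 × (1083/580.225)^(-1.88325) = 7.81704 mg.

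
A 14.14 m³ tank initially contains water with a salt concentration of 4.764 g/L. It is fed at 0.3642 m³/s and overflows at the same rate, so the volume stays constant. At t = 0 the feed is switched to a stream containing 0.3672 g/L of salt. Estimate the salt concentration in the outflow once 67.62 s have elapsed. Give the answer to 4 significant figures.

1.138 g/L

Species balance on the tank: V dC/dt = Q(C_in − C).
Time constant τ = V/Q = 14.14/0.3642 = 38.8248 s.
Integrating: C(t) = C_in + (C₀ − C_in) e^(−t/τ).
C(67.62) = 0.3672 + (4.764 − 0.3672)·e^(−67.62/38.8248) = 0.3672 + (4.39680)·0.175228 = 1.13764 g/L.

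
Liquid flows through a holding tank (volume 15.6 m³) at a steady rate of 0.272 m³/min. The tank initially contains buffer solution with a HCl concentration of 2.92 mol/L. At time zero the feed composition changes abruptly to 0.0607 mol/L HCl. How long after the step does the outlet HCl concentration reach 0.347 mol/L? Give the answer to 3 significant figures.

Species balance: V dC/dt = Q(C_in − C) ⇒ τ = V/Q = 57.353 min.
C(t) = C_in + (C₀ − C_in) e^(−t/τ). Set C = 0.347 and solve for t:
e^(−t/τ) = (C − C_in)/(C₀ − C_in) = (0.347 − 0.0607)/(2.92 − 0.0607) = 0.10013
t = −τ ln(…) = 57.353 × 2.3013 = 131.99 min.

132 min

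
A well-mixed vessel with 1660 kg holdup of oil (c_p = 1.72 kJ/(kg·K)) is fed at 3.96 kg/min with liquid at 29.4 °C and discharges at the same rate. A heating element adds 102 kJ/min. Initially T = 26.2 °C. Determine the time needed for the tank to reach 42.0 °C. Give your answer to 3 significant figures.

Unsteady energy balance on the tank contents: M c_p dT/dt = ṁ c_p (T_in − T) + 102.
τ = M/ṁ = 419.19 min; T_ss = T_in + Q̇/(ṁ c_p) = 44.375 °C.
T(t) = T_ss + (T₀ − T_ss) e^(−t/τ). Set T = 42.0:
e^(−t/τ) = (42.0 − 44.375)/(26.2 − 44.375) = 0.13069
t = −419.19 · ln(0.13069) = 853.02 min.

853 min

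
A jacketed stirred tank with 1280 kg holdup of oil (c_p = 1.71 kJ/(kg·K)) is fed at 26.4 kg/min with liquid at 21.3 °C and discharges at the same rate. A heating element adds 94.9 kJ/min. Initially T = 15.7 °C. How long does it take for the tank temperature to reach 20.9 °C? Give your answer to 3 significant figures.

54.5 min

M c_p dT/dt = ṁ c_p (T_in − T) + Q̇.
τ = M/ṁ = 48.485 min; T_ss = T_in + Q̇/(ṁ c_p) = 23.402 °C.
T(t) = T_ss + (T₀ − T_ss) e^(−t/τ). Set T = 20.9:
e^(−t/τ) = (20.9 − 23.402)/(15.7 − 23.402) = 0.32486
t = −48.485 · ln(0.32486) = 54.514 min.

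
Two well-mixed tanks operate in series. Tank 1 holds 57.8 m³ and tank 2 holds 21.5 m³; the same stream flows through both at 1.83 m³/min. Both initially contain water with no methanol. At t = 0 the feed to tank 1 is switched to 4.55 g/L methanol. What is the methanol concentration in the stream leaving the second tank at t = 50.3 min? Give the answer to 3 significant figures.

Species balance on tank i: dCᵢ/dt = (Cᵢ₋₁ − Cᵢ)/τᵢ with τᵢ = Vᵢ/Q.
τ₁ = 57.8/1.83 = 31.585 min; τ₂ = 21.5/1.83 = 11.749 min.
Tank 1: C₁ = C_in(1 − e^(−t/τ₁)). Tank 2 (τ₁ ≠ τ₂): C₂ = C_in[1 − (τ₁ e^(−t/τ₁) − τ₂ e^(−t/τ₂))/(τ₁ − τ₂)].
At t = 50.3: e^(−t/τ₁) = 0.20341, e^(−t/τ₂) = 0.013824.
C₂ = 4.55·[1 − (31.585·0.20341 − 11.749·0.013824)/(19.836)] = 4.55·0.68430 = 3.1136 g/L.

3.11 g/L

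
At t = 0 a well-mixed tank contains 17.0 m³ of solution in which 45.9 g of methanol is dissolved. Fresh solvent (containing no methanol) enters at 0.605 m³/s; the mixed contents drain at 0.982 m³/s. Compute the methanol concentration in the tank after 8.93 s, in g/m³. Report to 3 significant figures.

Total volume: dV/dt = Q_in − Q_out = -0.37700 m³/s, so V(t) = 17.0 − 0.37700 t and V(8.93) = 13.633 m³.
No methanol enters, so dm/dt = −Q_out · (m/V).
Separate: dm/m = −Q_out dt/V(t) ⇒ ln(m/m₀) = −(Q_out/(Q_in−Q_out)) ln(V/V₀).
m = m₀ (V₀/V)^(Q_out/(Q_in−Q_out)) = 45.9 × (17.0/13.633)^(-2.6048) = 25.832 g.
C = m/V = 25.832/13.633 = 1.8948 g/m³.

1.89 g/m³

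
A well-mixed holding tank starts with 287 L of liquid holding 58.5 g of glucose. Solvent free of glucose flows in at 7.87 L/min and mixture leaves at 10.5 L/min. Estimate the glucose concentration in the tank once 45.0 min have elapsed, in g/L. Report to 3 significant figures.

0.0415 g/L

Let m(t) be the amount of glucose. Volume: V(t) = V₀ + (Q_in − Q_out) t = 287 − 2.6300 t; V(45.0) = 168.65 L.
Solute balance: dm/dt = 0 − Q_out C = −Q_out m/V(t).
dm/m = −Q_out dt/(V₀ − 2.6300 t); integrating gives ln(m/m₀) = −(Q_out/(Q_in−Q_out)) ln(V/V₀).
m = m₀ (V₀/V)^(Q_out/(Q_in−Q_out)) = 58.5 × (287/168.65)^(-3.9924) = 7.0037 g.
C = m/V = 7.0037/168.65 = 0.041528 g/L.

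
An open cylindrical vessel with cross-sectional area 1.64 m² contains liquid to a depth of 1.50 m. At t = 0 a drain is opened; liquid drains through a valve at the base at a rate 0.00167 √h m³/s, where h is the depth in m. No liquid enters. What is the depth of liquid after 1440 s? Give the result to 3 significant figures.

A dh/dt = −Q_out = −0.00167 √h.
∫ h^(−1/2) dh = −(0.00167/A) ∫ dt, giving 2√h = 2√h₀ − (0.00167/A) t.
√h = √1.50 − 0.00167·1440/(2·1.64) = 1.2247 − 0.73317 = 0.49157.
h = 0.49157² = 0.24165 m.

0.242 m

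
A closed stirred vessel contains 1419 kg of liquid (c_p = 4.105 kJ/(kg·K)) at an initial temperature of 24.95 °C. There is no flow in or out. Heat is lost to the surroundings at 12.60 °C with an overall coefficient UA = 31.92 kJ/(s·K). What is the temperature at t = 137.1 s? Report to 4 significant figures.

Lumped-capacitance energy balance: M c_p dT/dt = UA(T_amb − T).
dT/dt = (T_ss − T)/τ with T_ss = T_amb = 12.6000 °C, τ = M c_p/UA = 1419·4.105/31.92 = 182.487 s.
This is linear first-order; T(t) = T_ss + (T₀ − T_ss) e^(−t/τ).
T(137.1) = 12.6000 + (12.3500)·0.471760 = 18.4262 °C.

18.43 °C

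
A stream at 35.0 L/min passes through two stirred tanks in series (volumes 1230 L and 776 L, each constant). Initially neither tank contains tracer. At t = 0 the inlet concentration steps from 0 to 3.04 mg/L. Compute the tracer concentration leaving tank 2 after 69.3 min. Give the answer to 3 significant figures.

2.12 mg/L

Time constants: τᵢ = Vᵢ/Q for each well-mixed tank.
τ₁ = 1230/35.0 = 35.143 min; τ₂ = 776/35.0 = 22.171 min.
Tank 1: C₁ = C_in(1 − e^(−t/τ₁)). Tank 2 (τ₁ ≠ τ₂): C₂ = C_in[1 − (τ₁ e^(−t/τ₁) − τ₂ e^(−t/τ₂))/(τ₁ − τ₂)].
At t = 69.3: e^(−t/τ₁) = 0.13919, e^(−t/τ₂) = 0.043909.
C₂ = 3.04·[1 − (35.143·0.13919 − 22.171·0.043909)/(12.971)] = 3.04·0.69796 = 2.1218 mg/L.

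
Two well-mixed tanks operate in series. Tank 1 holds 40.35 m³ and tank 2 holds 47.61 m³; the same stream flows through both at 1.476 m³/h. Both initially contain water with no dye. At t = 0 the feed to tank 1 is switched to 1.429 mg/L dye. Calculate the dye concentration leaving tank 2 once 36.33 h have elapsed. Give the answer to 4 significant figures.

Each tank obeys Vᵢ dCᵢ/dt = Q(Cᵢ₋₁ − Cᵢ), so τᵢ = Vᵢ/Q.
τ₁ = 40.35/1.476 = 27.3374 h; τ₂ = 47.61/1.476 = 32.2561 h.
Tank 1: C₁ = C_in(1 − e^(−t/τ₁)). Tank 2 (τ₁ ≠ τ₂): C₂ = C_in[1 − (τ₁ e^(−t/τ₁) − τ₂ e^(−t/τ₂))/(τ₁ − τ₂)].
At t = 36.33: e^(−t/τ₁) = 0.264755, e^(−t/τ₂) = 0.324231.
C₂ = 1.429·[1 − (27.3374·0.264755 − 32.2561·0.324231)/(-4.91870)] = 1.429·0.345212 = 0.493308 mg/L.

0.4933 mg/L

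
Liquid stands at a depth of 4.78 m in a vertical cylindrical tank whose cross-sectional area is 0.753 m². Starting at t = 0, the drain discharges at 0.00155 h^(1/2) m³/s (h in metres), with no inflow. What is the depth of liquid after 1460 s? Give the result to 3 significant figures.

A dh/dt = −Q_out = −0.00155 √h.
Separate and integrate: 2(√h − √h₀) = −(0.00155/A) t.
√h = √4.78 − 0.00155·1460/(2·0.753) = 2.1863 − 1.5027 = 0.68367.
h = 0.68367² = 0.46740 m.

0.467 m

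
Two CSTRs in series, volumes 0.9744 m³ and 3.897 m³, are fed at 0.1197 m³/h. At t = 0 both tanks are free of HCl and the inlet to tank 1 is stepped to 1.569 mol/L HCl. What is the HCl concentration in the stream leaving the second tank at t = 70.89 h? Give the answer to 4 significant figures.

1.332 mol/L

Each tank obeys Vᵢ dCᵢ/dt = Q(Cᵢ₋₁ − Cᵢ), so τᵢ = Vᵢ/Q.
τ₁ = 0.9744/0.1197 = 8.14035 h; τ₂ = 3.897/0.1197 = 32.5564 h.
Solving the cascade with C₁(0)=C₂(0)=0 gives C₂(t) = C_in[1 − (τ₁ e^(−t/τ₁) − τ₂ e^(−t/τ₂))/(τ₁ − τ₂)].
At t = 70.89: e^(−t/τ₁) = 0.000165181, e^(−t/τ₂) = 0.113330.
C₂ = 1.569·[1 − (8.14035·0.000165181 − 32.5564·0.113330)/(-24.4160)] = 1.569·0.848941 = 1.33199 mol/L.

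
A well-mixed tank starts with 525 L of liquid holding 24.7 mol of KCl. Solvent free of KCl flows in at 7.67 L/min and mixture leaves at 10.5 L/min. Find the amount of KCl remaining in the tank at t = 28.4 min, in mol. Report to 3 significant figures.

Let m(t) be the amount of KCl. Volume: V(t) = V₀ + (Q_in − Q_out) t = 525 − 2.8300 t; V(28.4) = 444.63 L.
Species balance (pure solvent in): dm/dt = −Q_out · m/V(t).
Separate: dm/m = −Q_out dt/V(t) ⇒ ln(m/m₀) = −(Q_out/(Q_in−Q_out)) ln(V/V₀).
m = m₀ (V₀/V)^(Q_out/(Q_in−Q_out)) = 24.7 × (525/444.63)^(-3.7102) = 13.334 mol.

13.3 mol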